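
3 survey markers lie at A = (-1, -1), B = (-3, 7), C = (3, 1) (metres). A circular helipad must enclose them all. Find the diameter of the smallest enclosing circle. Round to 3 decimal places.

Side lengths²: AB² = 68, AC² = 20, BC² = 72.
Since BC² = 72 < 68 + 20 = 88, the triangle is acute, so the smallest enclosing circle is the circumcircle.
Circumcentre = (-2/3, 10/3), r² = 170/9.
Diameter = 2r = 2√(170/9) ≈ 8.692.

8.692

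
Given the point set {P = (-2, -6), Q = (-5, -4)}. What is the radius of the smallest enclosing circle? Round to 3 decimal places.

The smallest circle enclosing two points has them as diameter endpoints.
Centre = midpoint = (-3.5, -5); r² = |PQ|²/4 = 13/4 = 3.25.
r = √(3.25) ≈ 1.803.

1.803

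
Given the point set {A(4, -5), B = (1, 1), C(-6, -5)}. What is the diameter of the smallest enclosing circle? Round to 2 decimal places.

10.31

Side lengths²: AB² = 45, AC² = 100, BC² = 85.
Since AC² = 100 < 85 + 45 = 130, the triangle is acute, so the smallest enclosing circle is the circumcircle.
Circumcentre = (-1, -3.75), r² = 26.5625.
Diameter = 2r = 2√(26.5625) ≈ 10.31.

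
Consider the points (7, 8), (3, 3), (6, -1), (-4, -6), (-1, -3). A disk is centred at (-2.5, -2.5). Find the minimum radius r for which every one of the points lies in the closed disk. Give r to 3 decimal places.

The required radius is the distance from (-2.5, -2.5) to the farthest point.
Squared distances: 200.5, 60.5, 74.5, 14.5, 2.5.
Maximum is 200.5, attained at (7, 8).
r = √(200.5) ≈ 14.160.

14.160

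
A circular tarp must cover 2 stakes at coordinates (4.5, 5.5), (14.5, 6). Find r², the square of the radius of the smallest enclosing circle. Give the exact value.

25.0625

The smallest circle enclosing two points has them as diameter endpoints.
Centre = midpoint = (9.5, 5.75); r² = |(4.5, 5.5)−(14.5, 6)|²/4 = 100.25/4 = 25.0625.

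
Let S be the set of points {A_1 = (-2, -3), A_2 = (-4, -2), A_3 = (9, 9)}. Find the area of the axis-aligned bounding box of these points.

x ranges over [-4, 9], width 13.
y ranges over [-3, 9], height 12.
Area = 13 × 12 = 156.

156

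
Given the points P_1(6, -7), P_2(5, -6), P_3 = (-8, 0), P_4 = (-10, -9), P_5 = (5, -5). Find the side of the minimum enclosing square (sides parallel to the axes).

16

The bounding box has width 16 and height 9.
An axis-aligned square enclosing the set must have side ≥ max(width, height).
So the minimum side is max(16, 9) = 16.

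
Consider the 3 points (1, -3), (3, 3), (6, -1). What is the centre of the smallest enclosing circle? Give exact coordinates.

(73/26, -7/26)

Call the three points A, B, C in the order given.
Side lengths²: AB² = 40, AC² = 29, BC² = 25.
Since AB² = 40 < 29 + 25 = 54, the triangle is acute, so the smallest enclosing circle is the circumcircle.
Circumcentre = (73/26, -7/26), r² = 3625/338.
Centre = (73/26, -7/26).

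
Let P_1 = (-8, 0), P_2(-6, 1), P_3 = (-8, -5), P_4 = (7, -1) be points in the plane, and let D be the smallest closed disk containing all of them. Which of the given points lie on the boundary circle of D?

P_1, P_3, P_4

The minimum enclosing circle of a finite set is fixed by two of the points (as a diameter) or three (as a circumcircle).
The minimum enclosing circle is determined by three boundary points: P_1, P_3, P_4.
Their circumcentre is (-19/30, -2.5) with r² = 27233/450.
The farthest remaining point P_2 is at distance² 18473/450 ≤ 27233/450.
The points at distance exactly r from the centre are P_1, P_3, P_4 — 3 points.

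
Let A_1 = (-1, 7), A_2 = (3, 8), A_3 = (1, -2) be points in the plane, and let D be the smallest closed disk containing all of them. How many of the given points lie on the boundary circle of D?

2

Side lengths²: A_1A_2² = 17, A_1A_3² = 85, A_2A_3² = 104.
Since A_2A_3² = 104 ≥ 85 + 17 = 102, the angle opposite A_2A_3 is not acute, so the smallest enclosing circle has A_2A_3 as diameter.
Centre = midpoint of A_2A_3 = (2, 3), r² = 104/4 = 26.
The points at distance exactly r from the centre are A_2, A_3 — 2 points.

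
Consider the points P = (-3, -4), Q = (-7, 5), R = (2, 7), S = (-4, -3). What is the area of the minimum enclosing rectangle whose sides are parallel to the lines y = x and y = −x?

104

In coordinates u = x + y, v = x − y the rectangle is axis-aligned; the map (x,y)→(u,v) scales areas by 2.
u-values: -7, -2, 9, -7; range = 9 − (-7) = 16.
v-values: 1, -12, -5, -1; range = 1 − (-12) = 13.
Area = (16 × 13) / 2 = 104.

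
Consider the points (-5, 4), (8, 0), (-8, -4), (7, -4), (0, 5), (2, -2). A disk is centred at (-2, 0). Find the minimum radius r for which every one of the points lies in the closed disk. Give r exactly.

The required radius is the distance from (-2, 0) to the farthest point.
Squared distances: 25, 100, 52, 97, 29, 20.
Maximum is 100, attained at (8, 0).
r = √100 = 10.

10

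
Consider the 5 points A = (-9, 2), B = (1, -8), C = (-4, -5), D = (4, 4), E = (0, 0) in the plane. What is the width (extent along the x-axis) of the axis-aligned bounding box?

13

max x = 4, min x = -9, so width = 13.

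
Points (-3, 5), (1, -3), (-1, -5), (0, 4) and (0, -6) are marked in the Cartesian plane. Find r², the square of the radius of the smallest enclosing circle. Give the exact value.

By Welzl's lemma the MEC is supported by two points (diametrically opposite) or three points (on a circumcircle).
The farthest pair is (-3, 5)–(0, -6) with squared distance 130. The circle on this segment as diameter has centre (-1.5, -0.5) and r² = 130/4 = 32.5.
Check (1, -3): distance² to centre = 12.5 ≤ 32.5, so it lies inside.
All remaining points lie in this disk, and no smaller disk contains both endpoints, so this is the minimum enclosing circle.

32.5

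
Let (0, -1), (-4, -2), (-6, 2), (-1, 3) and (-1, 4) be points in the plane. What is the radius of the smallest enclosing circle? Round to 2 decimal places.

The minimum enclosing circle of a finite set is fixed by two of the points (as a diameter) or three (as a circumcircle).
The minimum enclosing circle is determined by three boundary points: (0, -1), (-6, 2), (-1, 4).
Their circumcentre is (-49/18, 19/18) with r² = 1885/162.
The farthest remaining point (-4, -2) is at distance² 1777/162 ≤ 1885/162.
r = √(1885/162) ≈ 3.41.

3.41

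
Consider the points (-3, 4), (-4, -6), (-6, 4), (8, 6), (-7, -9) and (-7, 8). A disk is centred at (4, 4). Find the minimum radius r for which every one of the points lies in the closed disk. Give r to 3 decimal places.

The required radius is the distance from (4, 4) to the farthest point.
Squared distances: 49, 164, 100, 20, 290, 137.
Maximum is 290, attained at (-7, -9).
r = √290 ≈ 17.029.

17.029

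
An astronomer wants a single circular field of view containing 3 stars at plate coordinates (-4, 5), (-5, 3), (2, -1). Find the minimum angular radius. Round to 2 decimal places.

Call the three points A, B, C in the order given.
Side lengths²: AB² = 5, AC² = 72, BC² = 65.
Since AC² = 72 ≥ 65 + 5 = 70, the angle opposite AC is not acute, so the smallest enclosing circle has AC as diameter.
Centre = midpoint of AC = (-1, 2), r² = 72/4 = 18.
r = √18 ≈ 4.24.

4.24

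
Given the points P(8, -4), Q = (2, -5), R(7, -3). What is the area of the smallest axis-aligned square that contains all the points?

The bounding box has width 6 and height 2.
An axis-aligned square enclosing the set must have side ≥ max(width, height).
So the minimum side is max(6, 2) = 6.
Area = 6² = 36.

36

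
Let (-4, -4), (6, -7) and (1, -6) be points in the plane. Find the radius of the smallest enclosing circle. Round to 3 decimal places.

Call the three points A, B, C in the order given.
Side lengths²: AB² = 109, AC² = 29, BC² = 26.
Since AB² = 109 ≥ 29 + 26 = 55, the angle opposite AB is not acute, so the smallest enclosing circle has AB as diameter.
Centre = midpoint of AB = (1, -5.5), r² = 109/4 = 27.25.
r = √(27.25) ≈ 5.220.

5.220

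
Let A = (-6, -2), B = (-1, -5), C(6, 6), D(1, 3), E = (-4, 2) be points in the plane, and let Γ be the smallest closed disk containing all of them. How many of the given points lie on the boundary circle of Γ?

The minimum enclosing circle of a finite set is fixed by two of the points (as a diameter) or three (as a circumcircle).
The farthest pair is A–C with squared distance 208. The circle on this segment as diameter has centre (0, 2) and r² = 208/4 = 52.
Check B: distance² to centre = 50 ≤ 52, so it lies inside.
All remaining points lie in this disk, and no smaller disk contains both endpoints, so this is the minimum enclosing circle.
The points at distance exactly r from the centre are A, C — 2 points.

2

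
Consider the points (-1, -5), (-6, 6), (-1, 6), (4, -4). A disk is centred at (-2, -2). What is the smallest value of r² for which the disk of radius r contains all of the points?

The required radius is the distance from (-2, -2) to the farthest point.
Squared distances: 10, 80, 65, 40.
Maximum is 80, attained at (-6, 6).

80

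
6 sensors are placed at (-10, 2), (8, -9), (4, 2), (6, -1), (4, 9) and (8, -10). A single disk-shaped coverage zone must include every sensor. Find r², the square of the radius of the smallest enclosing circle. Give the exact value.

24505/196

By Welzl's lemma the MEC is supported by two points (diametrically opposite) or three points (on a circumcircle).
The minimum enclosing circle is determined by three boundary points: (-10, 2), (4, 9), (8, -10).
Their circumcentre is (4/7, -23/14) with r² = 24505/196.
The farthest remaining point (8, -9) is at distance² 21425/196 ≤ 24505/196.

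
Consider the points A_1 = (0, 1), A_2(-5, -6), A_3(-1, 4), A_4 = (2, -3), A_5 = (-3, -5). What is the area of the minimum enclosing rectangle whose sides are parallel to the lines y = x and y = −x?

70

In coordinates u = x + y, v = x − y the rectangle is axis-aligned; the map (x,y)→(u,v) scales areas by 2.
u-values: 1, -11, 3, -1, -8; range = 3 − (-11) = 14.
v-values: -1, 1, -5, 5, 2; range = 5 − (-5) = 10.
Area = (14 × 10) / 2 = 70.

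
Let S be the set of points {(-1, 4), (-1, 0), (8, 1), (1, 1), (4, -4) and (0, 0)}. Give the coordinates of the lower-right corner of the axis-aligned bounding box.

(8, -4)

x-range [-1, 8], y-range [-4, 4].
The lower-right corner is (8, -4).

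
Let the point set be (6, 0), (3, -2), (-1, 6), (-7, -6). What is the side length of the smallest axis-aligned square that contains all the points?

13

The bounding box has width 13 and height 12.
An axis-aligned square enclosing the set must have side ≥ max(width, height).
So the minimum side is max(13, 12) = 13.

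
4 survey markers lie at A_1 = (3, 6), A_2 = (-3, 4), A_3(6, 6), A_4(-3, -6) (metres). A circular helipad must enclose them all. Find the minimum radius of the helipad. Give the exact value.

7.5

A smallest enclosing disk is always determined by at most three of the input points on its boundary.
The farthest pair is A_3–A_4 with squared distance 225. The circle on this segment as diameter has centre (1.5, 0) and r² = 225/4 = 56.25.
Check A_1: distance² to centre = 38.25 ≤ 56.25, so it lies inside.
All remaining points lie in this disk, and no smaller disk contains both endpoints, so this is the minimum enclosing circle.
r = √(56.25) = 7.5.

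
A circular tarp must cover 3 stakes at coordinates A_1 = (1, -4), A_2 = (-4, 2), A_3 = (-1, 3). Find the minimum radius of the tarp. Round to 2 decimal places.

Side lengths²: A_1A_2² = 61, A_1A_3² = 53, A_2A_3² = 10.
Since A_1A_2² = 61 < 53 + 10 = 63, the triangle is acute, so the smallest enclosing circle is the circumcircle.
Circumcentre = (-63/46, -41/46), r² = 16165/1058.
r = √(16165/1058) ≈ 3.91.

3.91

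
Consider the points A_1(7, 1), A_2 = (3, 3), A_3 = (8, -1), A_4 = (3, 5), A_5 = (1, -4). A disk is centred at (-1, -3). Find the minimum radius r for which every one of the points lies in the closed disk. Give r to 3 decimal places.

The required radius is the distance from (-1, -3) to the farthest point.
Squared distances: 80, 52, 85, 80, 5.
Maximum is 85, attained at A_3.
r = √85 ≈ 9.220.

9.220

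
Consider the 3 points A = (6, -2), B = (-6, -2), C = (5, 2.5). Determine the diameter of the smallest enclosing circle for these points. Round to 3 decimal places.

12.175

Side lengths²: AB² = 144, AC² = 21.25, BC² = 141.25.
Since AB² = 144 < 141.25 + 21.25 = 162.5, the triangle is acute, so the smallest enclosing circle is the circumcircle.
Circumcentre = (0, -35/36), r² = 48025/1296.
Diameter = 2r = 2√(48025/1296) ≈ 12.175.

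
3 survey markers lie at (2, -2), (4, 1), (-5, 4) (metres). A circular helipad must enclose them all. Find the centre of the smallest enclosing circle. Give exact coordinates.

(-15/22, 43/22)

Call the three points A, B, C in the order given.
Side lengths²: AB² = 13, AC² = 85, BC² = 90.
Since BC² = 90 < 85 + 13 = 98, the triangle is acute, so the smallest enclosing circle is the circumcircle.
Circumcentre = (-15/22, 43/22), r² = 5525/242.
Centre = (-15/22, 43/22).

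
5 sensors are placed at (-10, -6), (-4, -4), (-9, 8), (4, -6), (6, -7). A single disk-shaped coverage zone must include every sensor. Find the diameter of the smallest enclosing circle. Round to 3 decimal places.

21.214

By Welzl's lemma the MEC is supported by two points (diametrically opposite) or three points (on a circumcircle).
The minimum enclosing circle is determined by three boundary points: (-10, -6), (-9, 8), (6, -7).
Their circumcentre is (-47/30, 13/30) with r² = 50629/450.
The farthest remaining point (4, -6) is at distance² 32569/450 ≤ 50629/450.
Diameter = 2r = 2√(50629/450) ≈ 21.214.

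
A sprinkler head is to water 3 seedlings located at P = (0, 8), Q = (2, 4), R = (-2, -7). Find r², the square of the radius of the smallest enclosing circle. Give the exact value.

57.25

Side lengths²: PQ² = 20, PR² = 229, QR² = 137.
Since PR² = 229 ≥ 137 + 20 = 157, the angle opposite PR is not acute, so the smallest enclosing circle has PR as diameter.
Centre = midpoint of PR = (-1, 0.5), r² = 229/4 = 57.25.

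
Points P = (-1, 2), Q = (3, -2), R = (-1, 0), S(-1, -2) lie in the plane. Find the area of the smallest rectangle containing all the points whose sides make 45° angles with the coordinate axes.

16

In coordinates u = x + y, v = x − y the rectangle is axis-aligned; the map (x,y)→(u,v) scales areas by 2.
u-values: 1, 1, -1, -3; range = 1 − (-3) = 4.
v-values: -3, 5, -1, 1; range = 5 − (-3) = 8.
Area = (4 × 8) / 2 = 16.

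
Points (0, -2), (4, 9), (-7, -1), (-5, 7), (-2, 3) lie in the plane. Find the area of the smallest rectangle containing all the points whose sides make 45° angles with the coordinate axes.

In coordinates u = x + y, v = x − y the rectangle is axis-aligned; the map (x,y)→(u,v) scales areas by 2.
u-values: -2, 13, -8, 2, 1; range = 13 − (-8) = 21.
v-values: 2, -5, -6, -12, -5; range = 2 − (-12) = 14.
Area = (21 × 14) / 2 = 147.

147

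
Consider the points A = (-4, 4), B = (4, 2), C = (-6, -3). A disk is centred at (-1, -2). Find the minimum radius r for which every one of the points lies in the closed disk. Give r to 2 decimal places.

The required radius is the distance from (-1, -2) to the farthest point.
Squared distances: 45, 41, 26.
Maximum is 45, attained at A.
r = √45 ≈ 6.71.

6.71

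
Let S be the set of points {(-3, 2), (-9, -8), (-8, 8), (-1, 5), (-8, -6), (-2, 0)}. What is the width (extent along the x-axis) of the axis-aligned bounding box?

max x = -1, min x = -9, so width = 8.

8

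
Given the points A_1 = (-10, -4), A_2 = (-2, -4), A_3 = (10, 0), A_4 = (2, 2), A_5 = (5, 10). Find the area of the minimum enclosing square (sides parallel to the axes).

The bounding box has width 20 and height 14.
An axis-aligned square enclosing the set must have side ≥ max(width, height).
So the minimum side is max(20, 14) = 20.
Area = 20² = 400.

400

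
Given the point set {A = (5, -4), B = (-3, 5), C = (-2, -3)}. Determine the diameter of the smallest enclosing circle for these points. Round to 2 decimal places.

12.04

Side lengths²: AB² = 145, AC² = 50, BC² = 65.
Since AB² = 145 ≥ 65 + 50 = 115, the angle opposite AB is not acute, so the smallest enclosing circle has AB as diameter.
Centre = midpoint of AB = (1, 0.5), r² = 145/4 = 36.25.
Diameter = 2r = 2√(36.25) ≈ 12.04.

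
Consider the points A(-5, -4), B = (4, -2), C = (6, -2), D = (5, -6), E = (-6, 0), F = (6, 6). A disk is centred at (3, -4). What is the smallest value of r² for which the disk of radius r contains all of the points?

109

The required radius is the distance from (3, -4) to the farthest point.
Squared distances: 64, 5, 13, 8, 97, 109.
Maximum is 109, attained at F.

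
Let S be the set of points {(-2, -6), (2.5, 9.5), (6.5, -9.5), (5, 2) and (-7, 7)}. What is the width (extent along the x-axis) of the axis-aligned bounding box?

max x = 6.5, min x = -7, so width = 13.5.

13.5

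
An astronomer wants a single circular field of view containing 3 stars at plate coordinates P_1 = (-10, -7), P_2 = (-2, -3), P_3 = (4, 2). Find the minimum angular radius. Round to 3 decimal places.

Side lengths²: P_1P_2² = 80, P_1P_3² = 277, P_2P_3² = 61.
Since P_1P_3² = 277 ≥ 80 + 61 = 141, the angle opposite P_1P_3 is not acute, so the smallest enclosing circle has P_1P_3 as diameter.
Centre = midpoint of P_1P_3 = (-3, -2.5), r² = 277/4 = 69.25.
r = √(69.25) ≈ 8.322.

8.322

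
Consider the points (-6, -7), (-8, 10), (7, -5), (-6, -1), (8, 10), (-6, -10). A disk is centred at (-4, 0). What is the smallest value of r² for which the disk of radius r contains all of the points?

The required radius is the distance from (-4, 0) to the farthest point.
Squared distances: 53, 116, 146, 5, 244, 104.
Maximum is 244, attained at (8, 10).

244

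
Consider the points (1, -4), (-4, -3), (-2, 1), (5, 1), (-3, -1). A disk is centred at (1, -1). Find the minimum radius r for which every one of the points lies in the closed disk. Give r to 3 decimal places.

5.385

The required radius is the distance from (1, -1) to the farthest point.
Squared distances: 9, 29, 13, 20, 16.
Maximum is 29, attained at (-4, -3).
r = √29 ≈ 5.385.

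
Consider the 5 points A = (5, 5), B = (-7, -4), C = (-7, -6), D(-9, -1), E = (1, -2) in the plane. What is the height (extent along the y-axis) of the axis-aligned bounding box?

max y = 5, min y = -6, so height = 11.

11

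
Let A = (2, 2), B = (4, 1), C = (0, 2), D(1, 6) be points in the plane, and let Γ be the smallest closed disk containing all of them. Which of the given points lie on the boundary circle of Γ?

The farthest pair is B–D with squared distance 34. The circle on this segment as diameter has centre (2.5, 3.5) and r² = 34/4 = 8.5.
Check A: distance² to centre = 2.5 ≤ 8.5, so it lies inside.
All remaining points lie in this disk, and no smaller disk contains both endpoints, so this is the minimum enclosing circle.
The points at distance exactly r from the centre are B, C, D — 3 points.

B, C, D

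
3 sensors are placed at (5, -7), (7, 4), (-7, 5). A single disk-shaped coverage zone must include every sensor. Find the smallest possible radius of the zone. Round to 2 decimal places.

Call the three points A, B, C in the order given.
Side lengths²: AB² = 125, AC² = 288, BC² = 197.
Since AC² = 288 < 197 + 125 = 322, the triangle is acute, so the smallest enclosing circle is the circumcircle.
Circumcentre = (-9/26, -9/26), r² = 24625/338.
r = √(24625/338) ≈ 8.54.

8.54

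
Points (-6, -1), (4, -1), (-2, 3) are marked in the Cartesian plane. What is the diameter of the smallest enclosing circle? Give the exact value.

Call the three points A, B, C in the order given.
Side lengths²: AB² = 100, AC² = 32, BC² = 52.
Since AB² = 100 ≥ 52 + 32 = 84, the angle opposite AB is not acute, so the smallest enclosing circle has AB as diameter.
Centre = midpoint of AB = (-1, -1), r² = 100/4 = 25.
Diameter = 2r = 2√25 = 10.

10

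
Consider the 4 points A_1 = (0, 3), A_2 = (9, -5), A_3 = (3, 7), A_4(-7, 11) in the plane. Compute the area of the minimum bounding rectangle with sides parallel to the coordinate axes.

256

x ranges over [-7, 9], width 16.
y ranges over [-5, 11], height 16.
Area = 16 × 16 = 256.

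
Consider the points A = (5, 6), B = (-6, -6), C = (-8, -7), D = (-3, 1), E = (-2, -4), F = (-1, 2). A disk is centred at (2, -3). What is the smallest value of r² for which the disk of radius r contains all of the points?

116

The required radius is the distance from (2, -3) to the farthest point.
Squared distances: 90, 73, 116, 41, 17, 34.
Maximum is 116, attained at C.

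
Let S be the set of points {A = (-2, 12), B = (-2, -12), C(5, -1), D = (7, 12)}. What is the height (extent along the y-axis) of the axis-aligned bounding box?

max y = 12, min y = -12, so height = 24.

24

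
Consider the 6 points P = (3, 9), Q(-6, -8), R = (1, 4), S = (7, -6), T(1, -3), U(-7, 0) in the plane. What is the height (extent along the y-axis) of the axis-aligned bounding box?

max y = 9, min y = -8, so height = 17.

17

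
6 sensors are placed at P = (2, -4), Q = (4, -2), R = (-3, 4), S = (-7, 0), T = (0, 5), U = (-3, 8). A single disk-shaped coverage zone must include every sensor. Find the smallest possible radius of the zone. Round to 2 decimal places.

6.51

The minimum enclosing circle is determined by three boundary points: P, S, U.
Their circumcentre is (-17/22, 83/44) with r² = 81965/1936.
The farthest remaining point Q is at distance² 73341/1936 ≤ 81965/1936.
r = √(81965/1936) ≈ 6.51.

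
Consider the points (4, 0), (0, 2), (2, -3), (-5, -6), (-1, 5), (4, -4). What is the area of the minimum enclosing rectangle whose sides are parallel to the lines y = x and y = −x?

105

In coordinates u = x + y, v = x − y the rectangle is axis-aligned; the map (x,y)→(u,v) scales areas by 2.
u-values: 4, 2, -1, -11, 4, 0; range = 4 − (-11) = 15.
v-values: 4, -2, 5, 1, -6, 8; range = 8 − (-6) = 14.
Area = (15 × 14) / 2 = 105.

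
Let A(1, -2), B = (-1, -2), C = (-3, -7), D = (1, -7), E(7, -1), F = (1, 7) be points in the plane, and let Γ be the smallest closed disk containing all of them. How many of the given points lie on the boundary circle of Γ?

3

The minimum enclosing circle is determined by three boundary points: C, E, F.
Their circumcentre is (-8/29, -6/29) with r² = 45050/841.
The farthest remaining point D is at distance² 40178/841 ≤ 45050/841.
The points at distance exactly r from the centre are C, E, F — 3 points.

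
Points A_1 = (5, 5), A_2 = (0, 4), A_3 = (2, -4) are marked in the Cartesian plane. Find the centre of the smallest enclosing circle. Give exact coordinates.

(23/7, 4/7)

Side lengths²: A_1A_2² = 26, A_1A_3² = 90, A_2A_3² = 68.
Since A_1A_3² = 90 < 68 + 26 = 94, the triangle is acute, so the smallest enclosing circle is the circumcircle.
Circumcentre = (23/7, 4/7), r² = 1105/49.
Centre = (23/7, 4/7).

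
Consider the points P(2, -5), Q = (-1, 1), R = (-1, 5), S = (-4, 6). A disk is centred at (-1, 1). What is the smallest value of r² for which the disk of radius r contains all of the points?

The required radius is the distance from (-1, 1) to the farthest point.
Squared distances: 45, 0, 16, 34.
Maximum is 45, attained at P.

45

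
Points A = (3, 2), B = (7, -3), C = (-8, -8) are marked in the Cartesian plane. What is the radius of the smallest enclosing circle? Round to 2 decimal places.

Side lengths²: AB² = 41, AC² = 221, BC² = 250.
Since BC² = 250 < 221 + 41 = 262, the triangle is acute, so the smallest enclosing circle is the circumcircle.
Circumcentre = (-25/38, -191/38), r² = 45305/722.
r = √(45305/722) ≈ 7.92.

7.92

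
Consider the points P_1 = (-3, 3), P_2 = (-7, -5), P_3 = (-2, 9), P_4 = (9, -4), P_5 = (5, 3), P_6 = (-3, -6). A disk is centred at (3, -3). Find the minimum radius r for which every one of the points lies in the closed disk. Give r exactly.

13

The required radius is the distance from (3, -3) to the farthest point.
Squared distances: 72, 104, 169, 37, 40, 45.
Maximum is 169, attained at P_3.
r = √169 = 13.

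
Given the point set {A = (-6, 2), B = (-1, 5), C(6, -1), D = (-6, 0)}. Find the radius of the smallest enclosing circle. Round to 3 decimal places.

6.185

By Welzl's lemma the MEC is supported by two points (diametrically opposite) or three points (on a circumcircle).
The farthest pair is A–C with squared distance 153. The circle on this segment as diameter has centre (0, 0.5) and r² = 153/4 = 38.25.
Check B: distance² to centre = 21.25 ≤ 38.25, so it lies inside.
All remaining points lie in this disk, and no smaller disk contains both endpoints, so this is the minimum enclosing circle.
r = √(38.25) ≈ 6.185.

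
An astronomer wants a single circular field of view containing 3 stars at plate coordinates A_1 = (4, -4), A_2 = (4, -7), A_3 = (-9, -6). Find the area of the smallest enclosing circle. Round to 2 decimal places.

Side lengths²: A_1A_2² = 9, A_1A_3² = 173, A_2A_3² = 170.
Since A_1A_3² = 173 < 170 + 9 = 179, the triangle is acute, so the smallest enclosing circle is the circumcircle.
Circumcentre = (-63/26, -5.5), r² = 14705/338.
Area = π·r² = π·14705/338 ≈ 136.68.

136.68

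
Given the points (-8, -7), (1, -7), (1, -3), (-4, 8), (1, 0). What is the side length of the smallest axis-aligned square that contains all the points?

15

The bounding box has width 9 and height 15.
An axis-aligned square enclosing the set must have side ≥ max(width, height).
So the minimum side is max(9, 15) = 15.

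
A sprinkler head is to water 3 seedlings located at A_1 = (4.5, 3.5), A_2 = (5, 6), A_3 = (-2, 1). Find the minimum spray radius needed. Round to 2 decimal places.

Side lengths²: A_1A_2² = 6.5, A_1A_3² = 48.5, A_2A_3² = 74.
Since A_2A_3² = 74 ≥ 48.5 + 6.5 = 55, the angle opposite A_2A_3 is not acute, so the smallest enclosing circle has A_2A_3 as diameter.
Centre = midpoint of A_2A_3 = (1.5, 3.5), r² = 74/4 = 18.5.
r = √(18.5) ≈ 4.30.

4.30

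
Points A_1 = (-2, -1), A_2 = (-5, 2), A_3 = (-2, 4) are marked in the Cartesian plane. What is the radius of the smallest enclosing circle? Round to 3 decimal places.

Side lengths²: A_1A_2² = 18, A_1A_3² = 25, A_2A_3² = 13.
Since A_1A_3² = 25 < 18 + 13 = 31, the triangle is acute, so the smallest enclosing circle is the circumcircle.
Circumcentre = (-2.5, 1.5), r² = 6.5.
r = √(6.5) ≈ 2.550.

2.550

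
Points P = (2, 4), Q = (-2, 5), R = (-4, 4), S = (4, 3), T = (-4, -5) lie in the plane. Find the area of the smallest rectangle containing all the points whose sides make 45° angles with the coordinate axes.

72

In coordinates u = x + y, v = x − y the rectangle is axis-aligned; the map (x,y)→(u,v) scales areas by 2.
u-values: 6, 3, 0, 7, -9; range = 7 − (-9) = 16.
v-values: -2, -7, -8, 1, 1; range = 1 − (-8) = 9.
Area = (16 × 9) / 2 = 72.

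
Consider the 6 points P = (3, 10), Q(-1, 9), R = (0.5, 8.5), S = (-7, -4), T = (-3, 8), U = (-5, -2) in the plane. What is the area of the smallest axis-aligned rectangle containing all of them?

x ranges over [-7, 3], width 10.
y ranges over [-4, 10], height 14.
Area = 10 × 14 = 140.

140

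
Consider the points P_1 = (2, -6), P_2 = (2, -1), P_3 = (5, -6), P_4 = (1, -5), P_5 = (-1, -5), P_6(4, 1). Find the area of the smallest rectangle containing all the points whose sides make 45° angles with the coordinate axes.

In coordinates u = x + y, v = x − y the rectangle is axis-aligned; the map (x,y)→(u,v) scales areas by 2.
u-values: -4, 1, -1, -4, -6, 5; range = 5 − (-6) = 11.
v-values: 8, 3, 11, 6, 4, 3; range = 11 − 3 = 8.
Area = (11 × 8) / 2 = 44.

44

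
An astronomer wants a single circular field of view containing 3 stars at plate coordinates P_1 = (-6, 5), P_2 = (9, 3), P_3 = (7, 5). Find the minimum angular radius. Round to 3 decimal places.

Side lengths²: P_1P_2² = 229, P_1P_3² = 169, P_2P_3² = 8.
Since P_1P_2² = 229 ≥ 169 + 8 = 177, the angle opposite P_1P_2 is not acute, so the smallest enclosing circle has P_1P_2 as diameter.
Centre = midpoint of P_1P_2 = (1.5, 4), r² = 229/4 = 57.25.
r = √(57.25) ≈ 7.566.

7.566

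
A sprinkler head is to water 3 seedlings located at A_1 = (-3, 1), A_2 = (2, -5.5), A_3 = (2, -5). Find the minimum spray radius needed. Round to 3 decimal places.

Side lengths²: A_1A_2² = 67.25, A_1A_3² = 61, A_2A_3² = 0.25.
Since A_1A_2² = 67.25 ≥ 61 + 0.25 = 61.25, the angle opposite A_1A_2 is not acute, so the smallest enclosing circle has A_1A_2 as diameter.
Centre = midpoint of A_1A_2 = (-0.5, -2.25), r² = 67.25/4 = 16.8125.
r = √(16.8125) ≈ 4.100.

4.100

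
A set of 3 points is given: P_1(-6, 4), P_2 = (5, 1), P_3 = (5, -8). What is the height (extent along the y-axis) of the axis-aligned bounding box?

max y = 4, min y = -8, so height = 12.

12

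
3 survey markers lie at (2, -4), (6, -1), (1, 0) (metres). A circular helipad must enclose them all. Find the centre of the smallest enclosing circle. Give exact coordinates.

Call the three points A, B, C in the order given.
Side lengths²: AB² = 25, AC² = 17, BC² = 26.
Since BC² = 26 < 25 + 17 = 42, the triangle is acute, so the smallest enclosing circle is the circumcircle.
Circumcentre = (125/38, -59/38), r² = 5525/722.
Centre = (125/38, -59/38).

(125/38, -59/38)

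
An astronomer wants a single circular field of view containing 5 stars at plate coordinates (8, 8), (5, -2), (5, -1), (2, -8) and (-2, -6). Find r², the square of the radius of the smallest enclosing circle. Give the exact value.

By Welzl's lemma the MEC is supported by two points (diametrically opposite) or three points (on a circumcircle).
The minimum enclosing circle is determined by three boundary points: (8, 8), (2, -8), (-2, -6).
Their circumcentre is (71/19, 9/19) with r² = 27010/361.
The farthest remaining point (5, -2) is at distance² 2785/361 ≤ 27010/361.

27010/361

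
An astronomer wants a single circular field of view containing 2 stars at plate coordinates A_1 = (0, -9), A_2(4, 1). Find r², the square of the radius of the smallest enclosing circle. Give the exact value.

29

The smallest circle enclosing two points has them as diameter endpoints.
Centre = midpoint = (2, -4); r² = |A_1A_2|²/4 = 116/4 = 29.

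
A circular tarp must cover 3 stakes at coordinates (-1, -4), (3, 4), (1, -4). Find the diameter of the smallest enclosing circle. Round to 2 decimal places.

8.94

Call the three points A, B, C in the order given.
Side lengths²: AB² = 80, AC² = 4, BC² = 68.
Since AB² = 80 ≥ 68 + 4 = 72, the angle opposite AB is not acute, so the smallest enclosing circle has AB as diameter.
Centre = midpoint of AB = (1, 0), r² = 80/4 = 20.
Diameter = 2r = 2√20 ≈ 8.94.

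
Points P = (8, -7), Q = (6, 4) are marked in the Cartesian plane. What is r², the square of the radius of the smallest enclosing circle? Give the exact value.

The smallest circle enclosing two points has them as diameter endpoints.
Centre = midpoint = (7, -1.5); r² = |PQ|²/4 = 125/4 = 31.25.

31.25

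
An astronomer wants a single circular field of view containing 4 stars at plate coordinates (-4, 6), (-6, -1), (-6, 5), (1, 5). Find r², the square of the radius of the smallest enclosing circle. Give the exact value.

The farthest pair is (-6, -1)–(1, 5) with squared distance 85. The circle on this segment as diameter has centre (-2.5, 2) and r² = 85/4 = 21.25.
Check (-4, 6): distance² to centre = 18.25 ≤ 21.25, so it lies inside.
All remaining points lie in this disk, and no smaller disk contains both endpoints, so this is the minimum enclosing circle.

21.25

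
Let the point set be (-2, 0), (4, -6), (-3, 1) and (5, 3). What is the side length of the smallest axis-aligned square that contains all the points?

9

The bounding box has width 8 and height 9.
An axis-aligned square enclosing the set must have side ≥ max(width, height).
So the minimum side is max(8, 9) = 9.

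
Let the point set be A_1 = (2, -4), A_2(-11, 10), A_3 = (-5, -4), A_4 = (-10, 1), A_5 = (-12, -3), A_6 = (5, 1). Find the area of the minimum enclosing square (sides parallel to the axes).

289

The bounding box has width 17 and height 14.
An axis-aligned square enclosing the set must have side ≥ max(width, height).
So the minimum side is max(17, 14) = 17.
Area = 17² = 289.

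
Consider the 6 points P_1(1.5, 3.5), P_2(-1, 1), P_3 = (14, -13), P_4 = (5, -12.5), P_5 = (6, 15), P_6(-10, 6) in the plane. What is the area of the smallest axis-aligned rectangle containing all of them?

672

x ranges over [-10, 14], width 24.
y ranges over [-13, 15], height 28.
Area = 24 × 28 = 672.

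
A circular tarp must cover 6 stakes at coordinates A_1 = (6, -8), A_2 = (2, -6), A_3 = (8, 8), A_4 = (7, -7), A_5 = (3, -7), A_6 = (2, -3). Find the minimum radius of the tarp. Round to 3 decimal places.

The minimum enclosing circle of a finite set is fixed by two of the points (as a diameter) or three (as a circumcircle).
The farthest pair is A_1–A_3 with squared distance 260. The circle on this segment as diameter has centre (7, 0) and r² = 260/4 = 65.
Check A_2: distance² to centre = 61 ≤ 65, so it lies inside.
All remaining points lie in this disk, and no smaller disk contains both endpoints, so this is the minimum enclosing circle.
r = √65 ≈ 8.062.

8.062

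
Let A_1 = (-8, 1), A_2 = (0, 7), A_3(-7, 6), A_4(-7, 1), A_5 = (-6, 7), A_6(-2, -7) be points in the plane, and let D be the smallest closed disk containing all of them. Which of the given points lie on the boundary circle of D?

A_2, A_5, A_6

The minimum enclosing circle of a finite set is fixed by two of the points (as a diameter) or three (as a circumcircle).
The minimum enclosing circle is determined by three boundary points: A_2, A_5, A_6.
Their circumcentre is (-3, 2/7) with r² = 2650/49.
The farthest remaining point A_3 is at distance² 2384/49 ≤ 2650/49.
The points at distance exactly r from the centre are A_2, A_5, A_6 — 3 points.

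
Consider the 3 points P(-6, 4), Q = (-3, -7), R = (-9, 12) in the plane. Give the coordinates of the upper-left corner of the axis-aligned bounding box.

x-range [-9, -3], y-range [-7, 12].
The upper-left corner is (-9, 12).

(-9, 12)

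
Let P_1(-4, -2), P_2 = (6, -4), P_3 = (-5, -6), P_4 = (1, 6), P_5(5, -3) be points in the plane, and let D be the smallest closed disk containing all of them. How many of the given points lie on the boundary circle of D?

The minimum enclosing circle is determined by three boundary points: P_2, P_3, P_4.
Their circumcentre is (-0.25, -0.875) with r² = 48.828125.
The farthest remaining point P_5 is at distance² 32.078125 ≤ 48.828125.
The points at distance exactly r from the centre are P_2, P_3, P_4 — 3 points.

3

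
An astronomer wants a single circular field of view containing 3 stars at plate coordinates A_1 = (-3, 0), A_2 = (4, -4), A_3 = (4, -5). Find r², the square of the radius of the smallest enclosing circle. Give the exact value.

18.5

Side lengths²: A_1A_2² = 65, A_1A_3² = 74, A_2A_3² = 1.
Since A_1A_3² = 74 ≥ 65 + 1 = 66, the angle opposite A_1A_3 is not acute, so the smallest enclosing circle has A_1A_3 as diameter.
Centre = midpoint of A_1A_3 = (0.5, -2.5), r² = 74/4 = 18.5.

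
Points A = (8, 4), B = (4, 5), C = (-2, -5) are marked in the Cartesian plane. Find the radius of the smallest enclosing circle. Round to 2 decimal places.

6.73

Side lengths²: AB² = 17, AC² = 181, BC² = 136.
Since AC² = 181 ≥ 136 + 17 = 153, the angle opposite AC is not acute, so the smallest enclosing circle has AC as diameter.
Centre = midpoint of AC = (3, -0.5), r² = 181/4 = 45.25.
r = √(45.25) ≈ 6.73.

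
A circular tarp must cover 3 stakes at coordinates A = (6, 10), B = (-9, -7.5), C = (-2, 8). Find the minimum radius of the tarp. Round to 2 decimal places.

Side lengths²: AB² = 531.25, AC² = 68, BC² = 289.25.
Since AB² = 531.25 ≥ 289.25 + 68 = 357.25, the angle opposite AB is not acute, so the smallest enclosing circle has AB as diameter.
Centre = midpoint of AB = (-1.5, 1.25), r² = 531.25/4 = 132.8125.
r = √(132.8125) ≈ 11.52.

11.52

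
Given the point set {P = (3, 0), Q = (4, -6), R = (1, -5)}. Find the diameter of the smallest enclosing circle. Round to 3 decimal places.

6.093

Side lengths²: PQ² = 37, PR² = 29, QR² = 10.
Since PQ² = 37 < 29 + 10 = 39, the triangle is acute, so the smallest enclosing circle is the circumcircle.
Circumcentre = (113/34, -103/34), r² = 5365/578.
Diameter = 2r = 2√(5365/578) ≈ 6.093.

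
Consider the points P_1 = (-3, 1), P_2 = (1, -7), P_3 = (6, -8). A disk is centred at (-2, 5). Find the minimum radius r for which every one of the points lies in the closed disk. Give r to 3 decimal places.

15.264

The required radius is the distance from (-2, 5) to the farthest point.
Squared distances: 17, 153, 233.
Maximum is 233, attained at P_3.
r = √233 ≈ 15.264.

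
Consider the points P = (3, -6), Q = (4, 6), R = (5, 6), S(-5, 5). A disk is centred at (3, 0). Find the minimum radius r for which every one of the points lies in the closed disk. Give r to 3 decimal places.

9.434

The required radius is the distance from (3, 0) to the farthest point.
Squared distances: 36, 37, 40, 89.
Maximum is 89, attained at S.
r = √89 ≈ 9.434.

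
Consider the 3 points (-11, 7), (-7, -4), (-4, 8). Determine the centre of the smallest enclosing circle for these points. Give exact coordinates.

Call the three points A, B, C in the order given.
Side lengths²: AB² = 137, AC² = 50, BC² = 153.
Since BC² = 153 < 137 + 50 = 187, the triangle is acute, so the smallest enclosing circle is the circumcircle.
Circumcentre = (-365/54, 125/54), r² = 58225/1458.
Centre = (-365/54, 125/54).

(-365/54, 125/54)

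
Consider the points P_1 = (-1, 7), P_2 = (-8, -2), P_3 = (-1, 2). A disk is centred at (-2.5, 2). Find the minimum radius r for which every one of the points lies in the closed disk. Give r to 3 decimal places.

The required radius is the distance from (-2.5, 2) to the farthest point.
Squared distances: 27.25, 46.25, 2.25.
Maximum is 46.25, attained at P_2.
r = √(46.25) ≈ 6.801.

6.801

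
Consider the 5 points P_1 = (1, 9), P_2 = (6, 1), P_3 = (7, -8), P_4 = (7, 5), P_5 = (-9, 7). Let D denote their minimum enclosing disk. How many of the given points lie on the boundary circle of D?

The minimum enclosing circle of a finite set is fixed by two of the points (as a diameter) or three (as a circumcircle).
The farthest pair is P_3–P_5 with squared distance 481. The circle on this segment as diameter has centre (-1, -0.5) and r² = 481/4 = 120.25.
Check P_1: distance² to centre = 94.25 ≤ 120.25, so it lies inside.
All remaining points lie in this disk, and no smaller disk contains both endpoints, so this is the minimum enclosing circle.
The points at distance exactly r from the centre are P_3, P_5 — 2 points.

2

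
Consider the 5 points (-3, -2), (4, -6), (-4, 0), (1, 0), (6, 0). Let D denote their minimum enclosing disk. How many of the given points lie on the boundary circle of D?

The minimum enclosing circle of a finite set is fixed by two of the points (as a diameter) or three (as a circumcircle).
The minimum enclosing circle is determined by three boundary points: (4, -6), (-4, 0), (6, 0).
Their circumcentre is (1, -5/3) with r² = 250/9.
The farthest remaining point (-3, -2) is at distance² 145/9 ≤ 250/9.
The points at distance exactly r from the centre are (4, -6), (-4, 0), (6, 0) — 3 points.

3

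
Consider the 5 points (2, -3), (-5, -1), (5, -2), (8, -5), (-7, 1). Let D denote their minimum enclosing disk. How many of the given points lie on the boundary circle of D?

A smallest enclosing disk is always determined by at most three of the input points on its boundary.
The farthest pair is (8, -5)–(-7, 1) with squared distance 261. The circle on this segment as diameter has centre (0.5, -2) and r² = 261/4 = 65.25.
Check (2, -3): distance² to centre = 3.25 ≤ 65.25, so it lies inside.
All remaining points lie in this disk, and no smaller disk contains both endpoints, so this is the minimum enclosing circle.
The points at distance exactly r from the centre are (8, -5), (-7, 1) — 2 points.

2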